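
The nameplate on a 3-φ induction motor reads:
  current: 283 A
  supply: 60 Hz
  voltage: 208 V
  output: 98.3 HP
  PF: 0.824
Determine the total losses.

10.7 kW

P_in = √3·V·I·cosφ = 1.732×208×283×0.824 = 84009 W
P_out = 98.3×746 = 73332 W
Losses = P_in − P_out = 84009 − 73332 = 10677 W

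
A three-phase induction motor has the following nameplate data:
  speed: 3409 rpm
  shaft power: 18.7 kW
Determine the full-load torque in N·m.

ω = 2π × 3409/60 = 357 rad/s
τ = P/ω = 18700/357 = 52.4 N·m

52.4 N·m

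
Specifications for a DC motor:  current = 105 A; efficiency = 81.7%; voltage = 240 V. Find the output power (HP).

27.6 HP

P_in = V·I = 240 × 105 = 25200 W
P_out = η·P_in = 0.817 × 25200 = 20588 W
= 20588/746 = 27.6 HP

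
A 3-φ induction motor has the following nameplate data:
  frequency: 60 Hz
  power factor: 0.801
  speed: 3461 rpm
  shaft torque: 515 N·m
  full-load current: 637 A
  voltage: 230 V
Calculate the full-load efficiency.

ω = 2π × 3461/60 = 362.4 rad/s; P_out = τω = 515 × 362.4 = 186636 W
P_in = √3·V_L·I_L·cosφ = 1.732 × 230 × 637 × 0.801 = 203258 W
η = P_out / P_in = 186636 / 203258 = 0.918 = 91.8%

91.8 %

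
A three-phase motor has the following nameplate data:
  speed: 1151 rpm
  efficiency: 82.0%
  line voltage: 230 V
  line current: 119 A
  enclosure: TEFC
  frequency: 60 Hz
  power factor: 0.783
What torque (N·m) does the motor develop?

P_in = √3·V·I·cosφ = 1.732 × 230 × 119 × 0.783 = 37118 W
P_out = η·P_in = 0.82 × 37118 = 30437 W
n = 1151 rpm
ω = 2π×1151/60 = 120.5 rad/s
τ = P_out/ω = 30437/120.5 = 253 N·m

253 N·m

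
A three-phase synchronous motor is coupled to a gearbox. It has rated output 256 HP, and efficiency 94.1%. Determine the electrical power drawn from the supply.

203 kW

P_out = 256 × 746 = 190976 W
P_in = P_out/η = 190976/0.941 = 202950 W = 203 kW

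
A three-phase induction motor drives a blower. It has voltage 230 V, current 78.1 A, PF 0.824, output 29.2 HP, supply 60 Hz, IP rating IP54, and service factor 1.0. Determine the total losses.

3850 W

P_in = √3·V·I·cosφ = 1.732×230×78.1×0.824 = 25636 W
P_out = 29.2×746 = 21783 W
Losses = P_in − P_out = 25636 − 21783 = 3853 W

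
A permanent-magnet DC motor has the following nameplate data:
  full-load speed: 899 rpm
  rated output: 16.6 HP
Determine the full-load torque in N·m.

P_out = 16.6 × 746 = 12384 W
ω = 2π × 899/60 = 94.14 rad/s
τ = P_out/ω = 12384/94.14 = 132 N·m

132 N·m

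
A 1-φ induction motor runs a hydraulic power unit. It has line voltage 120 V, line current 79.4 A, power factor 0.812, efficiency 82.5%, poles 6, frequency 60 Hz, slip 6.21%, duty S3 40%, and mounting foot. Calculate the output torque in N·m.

54.2 N·m

P_in = V·I·cosφ = 120 × 79.4 × 0.812 = 7737 W
P_out = η·P_in = 0.825 × 7737 = 6383 W
n_s = 120×60/6 = 1200 rpm; n = 1200×(1−0.0621) = 1125 rpm
ω = 2π×1125/60 = 117.8 rad/s
τ = P_out/ω = 6383/117.8 = 54.2 N·m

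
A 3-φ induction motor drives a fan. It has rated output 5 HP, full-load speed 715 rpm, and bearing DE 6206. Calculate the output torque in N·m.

49.8 N·m

P_out = 5 × 746 = 3730 W
ω = 2π × 715/60 = 74.87 rad/s
τ = P_out/ω = 3730/74.87 = 49.8 N·m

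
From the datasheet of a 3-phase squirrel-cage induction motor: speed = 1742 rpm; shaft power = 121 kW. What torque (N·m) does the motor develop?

ω = 2π × 1742/60 = 182.4 rad/s
τ = P/ω = 121000/182.4 = 663 N·m

663 N·m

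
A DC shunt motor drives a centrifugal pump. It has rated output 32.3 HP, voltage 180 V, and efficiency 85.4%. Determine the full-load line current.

157 A

P_out = 32.3 × 746 = 24096 W
P_in = P_out / η = 24096 / 0.854 = 28215 W
I = P_in / V = 28215 / 180 = 157 A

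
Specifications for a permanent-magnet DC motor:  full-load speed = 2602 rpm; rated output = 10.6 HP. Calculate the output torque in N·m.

P_out = 10.6 × 746 = 7908 W
ω = 2π × 2602/60 = 272.5 rad/s
τ = P_out/ω = 7908/272.5 = 29 N·m

29 N·m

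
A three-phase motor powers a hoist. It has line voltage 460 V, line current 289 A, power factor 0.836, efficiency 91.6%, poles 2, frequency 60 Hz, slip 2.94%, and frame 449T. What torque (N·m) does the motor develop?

P_in = √3·V·I·cosφ = 1.732 × 460 × 289 × 0.836 = 192491 W
P_out = η·P_in = 0.916 × 192491 = 176322 W
n_s = 120×60/2 = 3600 rpm; n = 3600×(1−0.0294) = 3494 rpm
ω = 2π×3494/60 = 365.9 rad/s
τ = P_out/ω = 176322/365.9 = 482 N·m

482 N·m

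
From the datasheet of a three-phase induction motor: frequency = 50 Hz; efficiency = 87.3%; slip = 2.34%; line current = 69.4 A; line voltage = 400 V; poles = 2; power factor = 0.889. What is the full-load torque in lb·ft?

89.7 lb·ft

P_in = √3·V·I·cosφ = 1.732 × 400 × 69.4 × 0.889 = 42743 W
P_out = η·P_in = 0.873 × 42743 = 37315 W
n_s = 120×50/2 = 3000 rpm; n = 3000×(1−0.0234) = 2930 rpm
ω = 2π×2930/60 = 306.8 rad/s
τ = P_out/ω = 37315/306.8 = 121.6 N·m
In lb·ft: 121.6/1.356 = 89.7 lb·ft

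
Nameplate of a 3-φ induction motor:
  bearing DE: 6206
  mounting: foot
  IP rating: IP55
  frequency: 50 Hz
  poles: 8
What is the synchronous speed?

750 rpm

n_s = 120f/p = 120×50/8 = 750 rpm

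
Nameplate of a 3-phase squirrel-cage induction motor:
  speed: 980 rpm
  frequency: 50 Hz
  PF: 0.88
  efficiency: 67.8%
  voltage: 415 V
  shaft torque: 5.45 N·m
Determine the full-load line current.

1.3 A

ω = 2π×980/60 = 102.6 rad/s; P_out = τω = 5.45 × 102.6 = 559 W
P_in = P_out / η = 559 / 0.678 = 824 W
I_L = P_in / (√3·V_L·cosφ) = 824 / (1.732 × 415 × 0.88) = 1.3 A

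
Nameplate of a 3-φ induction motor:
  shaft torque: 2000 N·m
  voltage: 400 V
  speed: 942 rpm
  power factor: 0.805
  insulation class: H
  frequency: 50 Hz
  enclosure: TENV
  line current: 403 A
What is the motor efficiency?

87.8 %

ω = 2π × 942/60 = 98.65 rad/s; P_out = τω = 2000 × 98.65 = 197300 W
P_in = √3·V_L·I_L·cosφ = 1.732 × 400 × 403 × 0.805 = 224755 W
η = P_out / P_in = 197300 / 224755 = 0.878 = 87.8%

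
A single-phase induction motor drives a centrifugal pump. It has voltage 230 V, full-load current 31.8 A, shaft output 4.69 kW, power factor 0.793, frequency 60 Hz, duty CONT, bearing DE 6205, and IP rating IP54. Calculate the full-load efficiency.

P_out = 4.69 kW = 4690 W
P_in = V·I·cosφ = 230 × 31.8 × 0.793 = 5800 W
η = P_out / P_in = 4690 / 5800 = 0.809 = 80.9%

80.9 %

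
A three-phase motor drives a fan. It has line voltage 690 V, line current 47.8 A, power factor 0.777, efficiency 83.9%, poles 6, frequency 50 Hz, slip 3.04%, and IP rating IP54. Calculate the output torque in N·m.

P_in = √3·V·I·cosφ = 1.732 × 690 × 47.8 × 0.777 = 44386 W
P_out = η·P_in = 0.839 × 44386 = 37240 W
n_s = 120×50/6 = 1000 rpm; n = 1000×(1−0.0304) = 970 rpm
ω = 2π×970/60 = 101.6 rad/s
τ = P_out/ω = 37240/101.6 = 367 N·m

367 N·m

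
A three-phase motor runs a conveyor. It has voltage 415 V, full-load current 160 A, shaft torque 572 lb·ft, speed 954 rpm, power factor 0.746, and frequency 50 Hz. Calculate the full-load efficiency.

τ = 572 lb·ft × 1.356 = 775.6 N·m
ω = 2π × 954/60 = 99.9 rad/s; P_out = τω = 775.6 × 99.9 = 77482 W
P_in = √3·V_L·I_L·cosφ = 1.732 × 415 × 160 × 0.746 = 85794 W
η = P_out / P_in = 77482 / 85794 = 0.903 = 90.3%

90.3 %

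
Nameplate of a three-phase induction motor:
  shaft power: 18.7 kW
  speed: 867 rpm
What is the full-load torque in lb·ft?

ω = 2π × 867/60 = 90.79 rad/s
τ = P/ω = 18700/90.79 = 206 N·m
In lb·ft: 206/1.356 = 152 lb·ft

152 lb·ft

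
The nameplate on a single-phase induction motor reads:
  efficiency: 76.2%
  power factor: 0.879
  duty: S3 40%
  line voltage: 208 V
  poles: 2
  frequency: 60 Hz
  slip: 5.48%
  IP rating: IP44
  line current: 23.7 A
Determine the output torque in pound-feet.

P_in = V·I·cosφ = 208 × 23.7 × 0.879 = 4333 W
P_out = η·P_in = 0.762 × 4333 = 3302 W
n_s = 120×60/2 = 3600 rpm; n = 3600×(1−0.0548) = 3403 rpm
ω = 2π×3403/60 = 356.4 rad/s
τ = P_out/ω = 3302/356.4 = 9.265 N·m
In lb·ft: 9.265/1.356 = 6.83 lb·ft

6.83 lb·ft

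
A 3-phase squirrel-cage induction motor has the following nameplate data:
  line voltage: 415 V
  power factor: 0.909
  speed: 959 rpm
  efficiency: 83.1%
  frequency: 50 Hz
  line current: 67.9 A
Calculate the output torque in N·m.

367 N·m

P_in = √3·V·I·cosφ = 1.732 × 415 × 67.9 × 0.909 = 44364 W
P_out = η·P_in = 0.831 × 44364 = 36866 W
n = 959 rpm
ω = 2π×959/60 = 100.4 rad/s
τ = P_out/ω = 36866/100.4 = 367 N·m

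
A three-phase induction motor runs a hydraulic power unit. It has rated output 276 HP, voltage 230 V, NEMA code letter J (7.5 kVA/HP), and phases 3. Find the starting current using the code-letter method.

S_LR = 7.5 × 276 = 2070 kVA
I_LR = S_LR/(√3·V_L) = 2070000/(1.732×230) = 5200 A

5200 A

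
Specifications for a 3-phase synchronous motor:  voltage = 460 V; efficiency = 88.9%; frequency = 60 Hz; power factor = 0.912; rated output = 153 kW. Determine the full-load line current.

P_out = 153 kW = 153000 W
P_in = P_out / η = 153000 / 0.889 = 172103 W
I_L = P_in / (√3·V_L·cosφ) = 172103 / (1.732 × 460 × 0.912) = 237 A

237 A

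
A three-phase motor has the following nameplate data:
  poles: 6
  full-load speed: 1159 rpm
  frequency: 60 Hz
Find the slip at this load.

3.42 %

n_s = 120f/p = 120×60/6 = 1200 rpm
s = (n_s − n)/n_s = (1200 − 1159)/1200 = 0.0342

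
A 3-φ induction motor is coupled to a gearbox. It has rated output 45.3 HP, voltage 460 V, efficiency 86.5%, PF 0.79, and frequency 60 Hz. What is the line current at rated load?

62.1 A

P_out = 45.3 × 746 = 33794 W
P_in = P_out / η = 33794 / 0.865 = 39068 W
I_L = P_in / (√3·V_L·cosφ) = 39068 / (1.732 × 460 × 0.79) = 62.1 A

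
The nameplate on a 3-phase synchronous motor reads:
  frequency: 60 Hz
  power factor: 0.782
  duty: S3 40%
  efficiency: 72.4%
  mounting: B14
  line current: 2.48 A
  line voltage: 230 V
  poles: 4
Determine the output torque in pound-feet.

2.19 lb·ft

P_in = √3·V·I·cosφ = 1.732 × 230 × 2.48 × 0.782 = 773 W
P_out = η·P_in = 0.724 × 773 = 560 W
n = n_s = 120×60/4 = 1800 rpm (synchronous)
ω = 2π×1800/60 = 188.5 rad/s
τ = P_out/ω = 560/188.5 = 2.971 N·m
In lb·ft: 2.971/1.356 = 2.19 lb·ft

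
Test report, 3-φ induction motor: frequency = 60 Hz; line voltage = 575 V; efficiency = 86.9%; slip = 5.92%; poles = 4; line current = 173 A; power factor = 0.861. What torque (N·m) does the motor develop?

P_in = √3·V·I·cosφ = 1.732 × 575 × 173 × 0.861 = 148342 W
P_out = η·P_in = 0.869 × 148342 = 128909 W
n_s = 120×60/4 = 1800 rpm; n = 1800×(1−0.0592) = 1693 rpm
ω = 2π×1693/60 = 177.3 rad/s
τ = P_out/ω = 128909/177.3 = 727 N·m

727 N·m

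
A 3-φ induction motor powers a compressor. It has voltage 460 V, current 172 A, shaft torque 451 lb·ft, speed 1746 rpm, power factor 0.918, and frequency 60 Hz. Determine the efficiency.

τ = 451 lb·ft × 1.356 = 611.6 N·m
ω = 2π × 1746/60 = 182.8 rad/s; P_out = τω = 611.6 × 182.8 = 111800 W
P_in = √3·V_L·I_L·cosφ = 1.732 × 460 × 172 × 0.918 = 125799 W
η = P_out / P_in = 111800 / 125799 = 0.889 = 88.9%

88.9 %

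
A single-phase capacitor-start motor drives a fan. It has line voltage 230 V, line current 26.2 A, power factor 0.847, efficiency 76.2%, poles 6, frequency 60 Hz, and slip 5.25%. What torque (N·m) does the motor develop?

P_in = V·I·cosφ = 230 × 26.2 × 0.847 = 5104 W
P_out = η·P_in = 0.762 × 5104 = 3889 W
n_s = 120×60/6 = 1200 rpm; n = 1200×(1−0.0525) = 1137 rpm
ω = 2π×1137/60 = 119.1 rad/s
τ = P_out/ω = 3889/119.1 = 32.7 N·m

32.7 N·m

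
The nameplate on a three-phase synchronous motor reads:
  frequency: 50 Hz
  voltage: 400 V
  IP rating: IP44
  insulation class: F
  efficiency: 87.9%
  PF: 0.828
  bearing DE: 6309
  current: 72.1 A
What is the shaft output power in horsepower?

P_in = √3·V·I·cosφ = 1.732 × 400 × 72.1 × 0.828 = 41359 W
P_out = η·P_in = 0.879 × 41359 = 36355 W
= 36355/746 = 48.7 HP

48.7 HP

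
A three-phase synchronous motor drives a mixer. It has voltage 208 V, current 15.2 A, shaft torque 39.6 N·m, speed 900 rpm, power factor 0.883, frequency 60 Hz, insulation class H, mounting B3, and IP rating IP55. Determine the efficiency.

ω = 2π × 900/60 = 94.25 rad/s; P_out = τω = 39.6 × 94.25 = 3732 W
P_in = √3·V_L·I_L·cosφ = 1.732 × 208 × 15.2 × 0.883 = 4835 W
η = P_out / P_in = 3732 / 4835 = 0.772 = 77.2%

77.2 %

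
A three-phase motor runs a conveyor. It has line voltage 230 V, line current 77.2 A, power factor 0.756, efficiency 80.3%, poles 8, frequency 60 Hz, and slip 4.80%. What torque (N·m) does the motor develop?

208 N·m

P_in = √3·V·I·cosφ = 1.732 × 230 × 77.2 × 0.756 = 23250 W
P_out = η·P_in = 0.803 × 23250 = 18670 W
n_s = 120×60/8 = 900 rpm; n = 900×(1−0.048) = 857 rpm
ω = 2π×857/60 = 89.74 rad/s
τ = P_out/ω = 18670/89.74 = 208 N·m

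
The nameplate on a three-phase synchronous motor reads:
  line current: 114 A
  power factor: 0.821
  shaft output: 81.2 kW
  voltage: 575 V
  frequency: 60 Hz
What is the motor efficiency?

P_out = 81.2 kW = 81200 W
P_in = √3·V_L·I_L·cosφ = 1.732 × 575 × 114 × 0.821 = 93210 W
η = P_out / P_in = 81200 / 93210 = 0.871 = 87.1%

87.1 %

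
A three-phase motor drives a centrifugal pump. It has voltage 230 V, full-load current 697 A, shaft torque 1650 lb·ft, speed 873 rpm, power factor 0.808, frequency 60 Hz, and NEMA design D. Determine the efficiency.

91.2 %

τ = 1650 lb·ft × 1.356 = 2237 N·m
ω = 2π × 873/60 = 91.42 rad/s; P_out = τω = 2237 × 91.42 = 204507 W
P_in = √3·V_L·I_L·cosφ = 1.732 × 230 × 697 × 0.808 = 224347 W
η = P_out / P_in = 204507 / 224347 = 0.912 = 91.2%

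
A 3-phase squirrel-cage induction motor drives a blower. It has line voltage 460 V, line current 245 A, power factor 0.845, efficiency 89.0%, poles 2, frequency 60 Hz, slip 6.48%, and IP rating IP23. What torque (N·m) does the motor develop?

416 N·m

P_in = √3·V·I·cosφ = 1.732 × 460 × 245 × 0.845 = 164941 W
P_out = η·P_in = 0.89 × 164941 = 146797 W
n_s = 120×60/2 = 3600 rpm; n = 3600×(1−0.0648) = 3367 rpm
ω = 2π×3367/60 = 352.6 rad/s
τ = P_out/ω = 146797/352.6 = 416 N·m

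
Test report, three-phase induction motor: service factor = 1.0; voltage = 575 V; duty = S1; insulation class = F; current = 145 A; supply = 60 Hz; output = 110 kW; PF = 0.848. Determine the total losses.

12.5 kW

P_in = √3·V·I·cosφ = 1.732×575×145×0.848 = 122456 W
P_out = 110000 W
Losses = P_in − P_out = 122456 − 110000 = 12456 W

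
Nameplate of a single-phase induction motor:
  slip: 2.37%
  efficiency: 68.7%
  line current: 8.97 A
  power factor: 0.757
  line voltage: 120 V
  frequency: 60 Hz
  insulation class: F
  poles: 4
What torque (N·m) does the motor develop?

3.04 N·m

P_in = V·I·cosφ = 120 × 8.97 × 0.757 = 815 W
P_out = η·P_in = 0.687 × 815 = 560 W
n_s = 120×60/4 = 1800 rpm; n = 1800×(1−0.0237) = 1757 rpm
ω = 2π×1757/60 = 184 rad/s
τ = P_out/ω = 560/184 = 3.04 N·m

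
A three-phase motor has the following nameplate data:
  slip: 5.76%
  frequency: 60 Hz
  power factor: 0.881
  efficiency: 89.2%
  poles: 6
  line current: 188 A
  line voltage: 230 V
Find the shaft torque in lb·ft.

367 lb·ft

P_in = √3·V·I·cosφ = 1.732 × 230 × 188 × 0.881 = 65980 W
P_out = η·P_in = 0.892 × 65980 = 58854 W
n_s = 120×60/6 = 1200 rpm; n = 1200×(1−0.0576) = 1131 rpm
ω = 2π×1131/60 = 118.4 rad/s
τ = P_out/ω = 58854/118.4 = 497.1 N·m
In lb·ft: 497.1/1.356 = 367 lb·ft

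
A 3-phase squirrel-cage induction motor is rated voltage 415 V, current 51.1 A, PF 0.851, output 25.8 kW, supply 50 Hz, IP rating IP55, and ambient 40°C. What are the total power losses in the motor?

P_in = √3·V·I·cosφ = 1.732×415×51.1×0.851 = 31257 W
P_out = 25800 W
Losses = P_in − P_out = 31257 − 25800 = 5457 W

5.46 kW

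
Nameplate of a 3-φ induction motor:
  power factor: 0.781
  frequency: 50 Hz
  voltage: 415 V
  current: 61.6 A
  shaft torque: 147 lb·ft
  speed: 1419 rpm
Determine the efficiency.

85.6 %

τ = 147 lb·ft × 1.356 = 199.3 N·m
ω = 2π × 1419/60 = 148.6 rad/s; P_out = τω = 199.3 × 148.6 = 29616 W
P_in = √3·V_L·I_L·cosφ = 1.732 × 415 × 61.6 × 0.781 = 34580 W
η = P_out / P_in = 29616 / 34580 = 0.856 = 85.6%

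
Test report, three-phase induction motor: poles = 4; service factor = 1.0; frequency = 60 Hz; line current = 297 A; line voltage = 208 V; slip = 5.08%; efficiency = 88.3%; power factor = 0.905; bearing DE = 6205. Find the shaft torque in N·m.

478 N·m

P_in = √3·V·I·cosφ = 1.732 × 208 × 297 × 0.905 = 96831 W
P_out = η·P_in = 0.883 × 96831 = 85502 W
n_s = 120×60/4 = 1800 rpm; n = 1800×(1−0.0508) = 1709 rpm
ω = 2π×1709/60 = 179 rad/s
τ = P_out/ω = 85502/179 = 478 N·m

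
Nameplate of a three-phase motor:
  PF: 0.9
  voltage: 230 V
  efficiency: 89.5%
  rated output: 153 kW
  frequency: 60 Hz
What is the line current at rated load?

P_out = 153 kW = 153000 W
P_in = P_out / η = 153000 / 0.895 = 170950 W
I_L = P_in / (√3·V_L·cosφ) = 170950 / (1.732 × 230 × 0.9) = 477 A

477 A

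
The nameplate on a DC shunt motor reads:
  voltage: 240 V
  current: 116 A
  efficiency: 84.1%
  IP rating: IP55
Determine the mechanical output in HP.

31.4 HP

P_in = V·I = 240 × 116 = 27840 W
P_out = η·P_in = 0.841 × 27840 = 23413 W
= 23413/746 = 31.4 HP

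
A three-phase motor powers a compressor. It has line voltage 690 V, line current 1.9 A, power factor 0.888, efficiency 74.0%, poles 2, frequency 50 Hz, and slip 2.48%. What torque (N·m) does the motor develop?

P_in = √3·V·I·cosφ = 1.732 × 690 × 1.9 × 0.888 = 2016 W
P_out = η·P_in = 0.74 × 2016 = 1492 W
n_s = 120×50/2 = 3000 rpm; n = 3000×(1−0.0248) = 2926 rpm
ω = 2π×2926/60 = 306.4 rad/s
τ = P_out/ω = 1492/306.4 = 4.87 N·m

4.87 N·m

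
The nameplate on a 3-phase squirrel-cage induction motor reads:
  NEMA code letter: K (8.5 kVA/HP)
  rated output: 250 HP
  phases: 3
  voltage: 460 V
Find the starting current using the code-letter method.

2670 A

S_LR = 8.5 × 250 = 2125 kVA
I_LR = S_LR/(√3·V_L) = 2125000/(1.732×460) = 2670 A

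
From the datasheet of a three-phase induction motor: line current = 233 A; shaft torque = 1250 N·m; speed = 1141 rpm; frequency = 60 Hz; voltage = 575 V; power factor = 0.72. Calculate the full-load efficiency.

ω = 2π × 1141/60 = 119.5 rad/s; P_out = τω = 1250 × 119.5 = 149375 W
P_in = √3·V_L·I_L·cosφ = 1.732 × 575 × 233 × 0.72 = 167072 W
η = P_out / P_in = 149375 / 167072 = 0.894 = 89.4%

89.4 %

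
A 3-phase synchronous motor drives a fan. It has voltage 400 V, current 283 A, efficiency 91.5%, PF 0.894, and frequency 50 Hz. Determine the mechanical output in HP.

215 HP

P_in = √3·V·I·cosφ = 1.732 × 400 × 283 × 0.894 = 175280 W
P_out = η·P_in = 0.915 × 175280 = 160381 W
= 160381/746 = 215 HP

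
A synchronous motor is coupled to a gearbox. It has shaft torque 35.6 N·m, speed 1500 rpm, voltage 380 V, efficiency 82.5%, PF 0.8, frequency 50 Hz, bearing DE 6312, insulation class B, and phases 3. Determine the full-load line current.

ω = 2π×1500/60 = 157.1 rad/s; P_out = τω = 35.6 × 157.1 = 5593 W
P_in = P_out / η = 5593 / 0.825 = 6779 W
I_L = P_in / (√3·V_L·cosφ) = 6779 / (1.732 × 380 × 0.8) = 12.9 A

12.9 A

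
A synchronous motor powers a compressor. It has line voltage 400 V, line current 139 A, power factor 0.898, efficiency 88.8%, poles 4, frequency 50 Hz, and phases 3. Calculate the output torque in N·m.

P_in = √3·V·I·cosφ = 1.732 × 400 × 139 × 0.898 = 86477 W
P_out = η·P_in = 0.888 × 86477 = 76792 W
n = n_s = 120×50/4 = 1500 rpm (synchronous)
ω = 2π×1500/60 = 157.1 rad/s
τ = P_out/ω = 76792/157.1 = 489 N·m

489 N·m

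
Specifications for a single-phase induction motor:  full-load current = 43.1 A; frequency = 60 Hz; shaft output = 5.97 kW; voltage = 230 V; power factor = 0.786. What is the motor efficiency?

P_out = 5.97 kW = 5970 W
P_in = V·I·cosφ = 230 × 43.1 × 0.786 = 7792 W
η = P_out / P_in = 5970 / 7792 = 0.766 = 76.6%

76.6 %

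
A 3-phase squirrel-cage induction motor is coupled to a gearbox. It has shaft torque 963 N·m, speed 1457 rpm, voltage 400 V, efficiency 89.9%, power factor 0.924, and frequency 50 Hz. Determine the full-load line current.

255 A

ω = 2π×1457/60 = 152.6 rad/s; P_out = τω = 963 × 152.6 = 146954 W
P_in = P_out / η = 146954 / 0.899 = 163464 W
I_L = P_in / (√3·V_L·cosφ) = 163464 / (1.732 × 400 × 0.924) = 255 A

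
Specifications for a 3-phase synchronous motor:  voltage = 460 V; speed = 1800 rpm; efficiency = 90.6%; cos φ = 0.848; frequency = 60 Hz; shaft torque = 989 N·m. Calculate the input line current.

ω = 2π×1800/60 = 188.5 rad/s; P_out = τω = 989 × 188.5 = 186427 W
P_in = P_out / η = 186427 / 0.906 = 205769 W
I_L = P_in / (√3·V_L·cosφ) = 205769 / (1.732 × 460 × 0.848) = 305 A

305 A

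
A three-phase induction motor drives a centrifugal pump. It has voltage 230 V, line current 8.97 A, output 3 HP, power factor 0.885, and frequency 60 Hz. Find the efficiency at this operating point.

70.8 %

P_out = 3 × 746 = 2238 W
P_in = √3·V_L·I_L·cosφ = 1.732 × 230 × 8.97 × 0.885 = 3162 W
η = P_out / P_in = 2238 / 3162 = 0.708 = 70.8%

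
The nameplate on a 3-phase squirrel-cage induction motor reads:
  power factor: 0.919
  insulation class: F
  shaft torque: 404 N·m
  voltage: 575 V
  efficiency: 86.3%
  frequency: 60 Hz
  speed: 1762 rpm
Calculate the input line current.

94.4 A

ω = 2π×1762/60 = 184.5 rad/s; P_out = τω = 404 × 184.5 = 74538 W
P_in = P_out / η = 74538 / 0.863 = 86371 W
I_L = P_in / (√3·V_L·cosφ) = 86371 / (1.732 × 575 × 0.919) = 94.4 A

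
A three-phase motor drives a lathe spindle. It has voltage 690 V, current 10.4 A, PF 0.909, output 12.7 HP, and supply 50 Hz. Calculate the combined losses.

1820 W

P_in = √3·V·I·cosφ = 1.732×690×10.4×0.909 = 11298 W
P_out = 12.7×746 = 9474 W
Losses = P_in − P_out = 11298 − 9474 = 1824 W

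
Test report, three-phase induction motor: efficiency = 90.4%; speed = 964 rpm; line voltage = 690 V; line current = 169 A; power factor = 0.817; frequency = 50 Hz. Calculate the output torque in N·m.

1480 N·m

P_in = √3·V·I·cosφ = 1.732 × 690 × 169 × 0.817 = 165008 W
P_out = η·P_in = 0.904 × 165008 = 149167 W
n = 964 rpm
ω = 2π×964/60 = 100.9 rad/s
τ = P_out/ω = 149167/100.9 = 1480 N·m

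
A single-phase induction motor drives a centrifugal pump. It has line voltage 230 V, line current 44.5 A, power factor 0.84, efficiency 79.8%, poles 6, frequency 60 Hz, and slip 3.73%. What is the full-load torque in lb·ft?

P_in = V·I·cosφ = 230 × 44.5 × 0.84 = 8597 W
P_out = η·P_in = 0.798 × 8597 = 6860 W
n_s = 120×60/6 = 1200 rpm; n = 1200×(1−0.0373) = 1155 rpm
ω = 2π×1155/60 = 121 rad/s
τ = P_out/ω = 6860/121 = 56.69 N·m
In lb·ft: 56.69/1.356 = 41.8 lb·ft

41.8 lb·ft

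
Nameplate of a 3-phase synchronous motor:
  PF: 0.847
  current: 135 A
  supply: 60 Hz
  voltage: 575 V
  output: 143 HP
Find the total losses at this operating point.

P_in = √3·V·I·cosφ = 1.732×575×135×0.847 = 113876 W
P_out = 143×746 = 106678 W
Losses = P_in − P_out = 113876 − 106678 = 7198 W

7200 W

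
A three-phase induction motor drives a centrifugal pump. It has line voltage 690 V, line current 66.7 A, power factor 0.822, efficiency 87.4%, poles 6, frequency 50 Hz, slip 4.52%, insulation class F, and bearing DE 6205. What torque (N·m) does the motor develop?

P_in = √3·V·I·cosφ = 1.732 × 690 × 66.7 × 0.822 = 65523 W
P_out = η·P_in = 0.874 × 65523 = 57267 W
n_s = 120×50/6 = 1000 rpm; n = 1000×(1−0.0452) = 955 rpm
ω = 2π×955/60 = 100 rad/s
τ = P_out/ω = 57267/100 = 573 N·m

573 N·m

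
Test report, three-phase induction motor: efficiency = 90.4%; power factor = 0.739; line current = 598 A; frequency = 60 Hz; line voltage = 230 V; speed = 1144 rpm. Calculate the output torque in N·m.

1330 N·m

P_in = √3·V·I·cosφ = 1.732 × 230 × 598 × 0.739 = 176044 W
P_out = η·P_in = 0.904 × 176044 = 159144 W
n = 1144 rpm
ω = 2π×1144/60 = 119.8 rad/s
τ = P_out/ω = 159144/119.8 = 1330 N·m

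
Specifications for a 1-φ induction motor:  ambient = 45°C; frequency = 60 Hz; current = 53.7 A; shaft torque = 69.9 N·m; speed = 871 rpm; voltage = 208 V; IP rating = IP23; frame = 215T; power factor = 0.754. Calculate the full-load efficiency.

ω = 2π × 871/60 = 91.21 rad/s; P_out = τω = 69.9 × 91.21 = 6376 W
P_in = V·I·cosφ = 208 × 53.7 × 0.754 = 8422 W
η = P_out / P_in = 6376 / 8422 = 0.757 = 75.7%

75.7 %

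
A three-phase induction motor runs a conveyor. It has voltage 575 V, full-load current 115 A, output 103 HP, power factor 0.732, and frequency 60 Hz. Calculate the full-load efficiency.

91.7 %

P_out = 103 × 746 = 76838 W
P_in = √3·V_L·I_L·cosφ = 1.732 × 575 × 115 × 0.732 = 83835 W
η = P_out / P_in = 76838 / 83835 = 0.917 = 91.7%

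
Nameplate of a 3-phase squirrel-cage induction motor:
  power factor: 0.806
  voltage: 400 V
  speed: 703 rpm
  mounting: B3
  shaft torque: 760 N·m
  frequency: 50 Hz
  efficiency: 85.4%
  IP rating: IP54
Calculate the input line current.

ω = 2π×703/60 = 73.62 rad/s; P_out = τω = 760 × 73.62 = 55951 W
P_in = P_out / η = 55951 / 0.854 = 65516 W
I_L = P_in / (√3·V_L·cosφ) = 65516 / (1.732 × 400 × 0.806) = 117 A

117 A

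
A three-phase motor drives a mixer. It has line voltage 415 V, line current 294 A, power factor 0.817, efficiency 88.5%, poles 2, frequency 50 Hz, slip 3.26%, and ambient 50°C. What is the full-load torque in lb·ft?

P_in = √3·V·I·cosφ = 1.732 × 415 × 294 × 0.817 = 172650 W
P_out = η·P_in = 0.885 × 172650 = 152795 W
n_s = 120×50/2 = 3000 rpm; n = 3000×(1−0.0326) = 2902 rpm
ω = 2π×2902/60 = 303.9 rad/s
τ = P_out/ω = 152795/303.9 = 502.8 N·m
In lb·ft: 502.8/1.356 = 371 lb·ft

371 lb·ft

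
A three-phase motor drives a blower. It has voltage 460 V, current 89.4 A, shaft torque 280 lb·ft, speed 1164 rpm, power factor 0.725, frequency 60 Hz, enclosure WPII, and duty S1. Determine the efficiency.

τ = 280 lb·ft × 1.356 = 379.7 N·m
ω = 2π × 1164/60 = 121.9 rad/s; P_out = τω = 379.7 × 121.9 = 46285 W
P_in = √3·V_L·I_L·cosφ = 1.732 × 460 × 89.4 × 0.725 = 51639 W
η = P_out / P_in = 46285 / 51639 = 0.896 = 89.6%

89.6 %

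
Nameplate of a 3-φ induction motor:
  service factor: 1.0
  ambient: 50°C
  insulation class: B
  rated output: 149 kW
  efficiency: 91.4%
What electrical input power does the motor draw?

P_out = 149000 W
P_in = P_out/η = 149000/0.914 = 163020 W = 163 kW

163 kW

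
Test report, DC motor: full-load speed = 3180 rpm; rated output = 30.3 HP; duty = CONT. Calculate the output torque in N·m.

P_out = 30.3 × 746 = 22604 W
ω = 2π × 3180/60 = 333 rad/s
τ = P_out/ω = 22604/333 = 67.9 N·m

67.9 N·m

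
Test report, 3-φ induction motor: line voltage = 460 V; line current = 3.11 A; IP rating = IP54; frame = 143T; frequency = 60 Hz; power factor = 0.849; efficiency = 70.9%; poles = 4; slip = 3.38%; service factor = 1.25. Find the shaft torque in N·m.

P_in = √3·V·I·cosφ = 1.732 × 460 × 3.11 × 0.849 = 2104 W
P_out = η·P_in = 0.709 × 2104 = 1492 W
n_s = 120×60/4 = 1800 rpm; n = 1800×(1−0.0338) = 1739 rpm
ω = 2π×1739/60 = 182.1 rad/s
τ = P_out/ω = 1492/182.1 = 8.19 N·m

8.19 N·m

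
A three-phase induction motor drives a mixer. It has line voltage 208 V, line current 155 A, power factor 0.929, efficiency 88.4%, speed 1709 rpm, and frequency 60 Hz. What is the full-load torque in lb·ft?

P_in = √3·V·I·cosφ = 1.732 × 208 × 155 × 0.929 = 51875 W
P_out = η·P_in = 0.884 × 51875 = 45858 W
n = 1709 rpm
ω = 2π×1709/60 = 179 rad/s
τ = P_out/ω = 45858/179 = 256.2 N·m
In lb·ft: 256.2/1.356 = 189 lb·ft

189 lb·ft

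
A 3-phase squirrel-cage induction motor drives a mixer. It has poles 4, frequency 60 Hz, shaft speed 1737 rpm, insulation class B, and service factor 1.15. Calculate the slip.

n_s = 120f/p = 120×60/4 = 1800 rpm
s = (n_s − n)/n_s = (1800 − 1737)/1800 = 0.0350

3.50 %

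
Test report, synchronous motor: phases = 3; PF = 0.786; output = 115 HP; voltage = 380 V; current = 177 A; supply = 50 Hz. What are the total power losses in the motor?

5.78 kW

P_in = √3·V·I·cosφ = 1.732×380×177×0.786 = 91565 W
P_out = 115×746 = 85790 W
Losses = P_in − P_out = 91565 − 85790 = 5775 W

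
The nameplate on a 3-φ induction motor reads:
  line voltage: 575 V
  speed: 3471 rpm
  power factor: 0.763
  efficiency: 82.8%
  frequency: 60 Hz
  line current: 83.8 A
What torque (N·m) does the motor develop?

P_in = √3·V·I·cosφ = 1.732 × 575 × 83.8 × 0.763 = 63677 W
P_out = η·P_in = 0.828 × 63677 = 52725 W
n = 3471 rpm
ω = 2π×3471/60 = 363.5 rad/s
τ = P_out/ω = 52725/363.5 = 145 N·m

145 N·m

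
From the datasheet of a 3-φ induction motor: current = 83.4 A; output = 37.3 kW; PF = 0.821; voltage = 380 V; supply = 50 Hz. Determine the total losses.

7.77 kW

P_in = √3·V·I·cosφ = 1.732×380×83.4×0.821 = 45065 W
P_out = 37300 W
Losses = P_in − P_out = 45065 − 37300 = 7765 W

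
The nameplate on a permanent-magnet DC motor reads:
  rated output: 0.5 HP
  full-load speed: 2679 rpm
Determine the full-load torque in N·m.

P_out = 0.5 × 746 = 373 W
ω = 2π × 2679/60 = 280.5 rad/s
τ = P_out/ω = 373/280.5 = 1.33 N·m

1.33 N·m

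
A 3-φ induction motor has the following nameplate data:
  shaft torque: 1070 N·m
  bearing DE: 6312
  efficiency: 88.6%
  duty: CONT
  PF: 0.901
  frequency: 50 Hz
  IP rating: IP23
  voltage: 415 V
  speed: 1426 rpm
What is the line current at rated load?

278 A

ω = 2π×1426/60 = 149.3 rad/s; P_out = τω = 1070 × 149.3 = 159751 W
P_in = P_out / η = 159751 / 0.886 = 180306 W
I_L = P_in / (√3·V_L·cosφ) = 180306 / (1.732 × 415 × 0.901) = 278 A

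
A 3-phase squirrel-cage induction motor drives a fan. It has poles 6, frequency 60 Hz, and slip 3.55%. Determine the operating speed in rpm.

n_s = 120f/p = 120×60/6 = 1200 rpm
n = n_s(1 − s) = 1200 × (1 − 0.0355) = 1157 rpm

1157 rpm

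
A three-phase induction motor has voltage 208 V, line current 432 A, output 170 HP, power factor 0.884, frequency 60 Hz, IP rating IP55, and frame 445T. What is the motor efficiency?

92.2 %

P_out = 170 × 746 = 126820 W
P_in = √3·V_L·I_L·cosφ = 1.732 × 208 × 432 × 0.884 = 137577 W
η = P_out / P_in = 126820 / 137577 = 0.922 = 92.2%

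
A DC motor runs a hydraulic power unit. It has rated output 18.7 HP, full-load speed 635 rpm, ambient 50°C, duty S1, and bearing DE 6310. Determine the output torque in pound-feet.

155 lb·ft

P_out = 18.7 × 746 = 13950 W
ω = 2π × 635/60 = 66.5 rad/s
τ = P_out/ω = 13950/66.5 = 209.8 N·m
In lb·ft: 209.8/1.356 = 155 lb·ft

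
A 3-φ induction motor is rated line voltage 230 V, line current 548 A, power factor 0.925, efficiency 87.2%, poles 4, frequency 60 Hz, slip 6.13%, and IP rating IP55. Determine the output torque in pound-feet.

P_in = √3·V·I·cosφ = 1.732 × 230 × 548 × 0.925 = 201929 W
P_out = η·P_in = 0.872 × 201929 = 176082 W
n_s = 120×60/4 = 1800 rpm; n = 1800×(1−0.0613) = 1690 rpm
ω = 2π×1690/60 = 177 rad/s
τ = P_out/ω = 176082/177 = 994.8 N·m
In lb·ft: 994.8/1.356 = 734 lb·ft

734 lb·ft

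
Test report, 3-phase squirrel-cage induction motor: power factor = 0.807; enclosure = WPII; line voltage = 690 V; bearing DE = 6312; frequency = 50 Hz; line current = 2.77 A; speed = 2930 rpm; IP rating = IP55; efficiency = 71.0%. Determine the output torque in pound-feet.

P_in = √3·V·I·cosφ = 1.732 × 690 × 2.77 × 0.807 = 2671 W
P_out = η·P_in = 0.71 × 2671 = 1896 W
n = 2930 rpm
ω = 2π×2930/60 = 306.8 rad/s
τ = P_out/ω = 1896/306.8 = 6.18 N·m
In lb·ft: 6.18/1.356 = 4.56 lb·ft

4.56 lb·ft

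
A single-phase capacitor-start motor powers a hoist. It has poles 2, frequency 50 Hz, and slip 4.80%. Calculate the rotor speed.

2856 rpm

n_s = 120f/p = 120×50/2 = 3000 rpm
n = n_s(1 − s) = 3000 × (1 − 0.048) = 2856 rpm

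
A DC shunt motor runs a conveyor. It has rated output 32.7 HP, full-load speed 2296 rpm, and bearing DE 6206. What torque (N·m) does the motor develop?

101 N·m

P_out = 32.7 × 746 = 24394 W
ω = 2π × 2296/60 = 240.4 rad/s
τ = P_out/ω = 24394/240.4 = 101 N·m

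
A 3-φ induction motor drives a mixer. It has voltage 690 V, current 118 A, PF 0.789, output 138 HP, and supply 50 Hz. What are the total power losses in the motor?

8.32 kW

P_in = √3·V·I·cosφ = 1.732×690×118×0.789 = 111264 W
P_out = 138×746 = 102948 W
Losses = P_in − P_out = 111264 − 102948 = 8316 W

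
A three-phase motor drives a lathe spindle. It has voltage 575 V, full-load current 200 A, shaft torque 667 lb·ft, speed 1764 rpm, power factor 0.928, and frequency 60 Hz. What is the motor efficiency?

90.4 %

τ = 667 lb·ft × 1.356 = 904.5 N·m
ω = 2π × 1764/60 = 184.7 rad/s; P_out = τω = 904.5 × 184.7 = 167061 W
P_in = √3·V_L·I_L·cosφ = 1.732 × 575 × 200 × 0.928 = 184839 W
η = P_out / P_in = 167061 / 184839 = 0.904 = 90.4%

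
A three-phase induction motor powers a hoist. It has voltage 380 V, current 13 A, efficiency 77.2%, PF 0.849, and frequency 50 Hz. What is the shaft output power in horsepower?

P_in = √3·V·I·cosφ = 1.732 × 380 × 13 × 0.849 = 7264 W
P_out = η·P_in = 0.772 × 7264 = 5608 W
= 5608/746 = 7.52 HP

7.52 HP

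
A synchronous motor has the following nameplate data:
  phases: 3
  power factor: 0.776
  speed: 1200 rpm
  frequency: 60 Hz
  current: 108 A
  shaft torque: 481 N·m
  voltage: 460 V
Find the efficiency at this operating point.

ω = 2π × 1200/60 = 125.7 rad/s; P_out = τω = 481 × 125.7 = 60462 W
P_in = √3·V_L·I_L·cosφ = 1.732 × 460 × 108 × 0.776 = 66772 W
η = P_out / P_in = 60462 / 66772 = 0.905 = 90.5%

90.5 %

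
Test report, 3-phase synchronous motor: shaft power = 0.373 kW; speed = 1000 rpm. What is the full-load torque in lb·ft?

2.63 lb·ft

ω = 2π × 1000/60 = 104.7 rad/s
τ = P/ω = 373/104.7 = 3.563 N·m
In lb·ft: 3.563/1.356 = 2.63 lb·ft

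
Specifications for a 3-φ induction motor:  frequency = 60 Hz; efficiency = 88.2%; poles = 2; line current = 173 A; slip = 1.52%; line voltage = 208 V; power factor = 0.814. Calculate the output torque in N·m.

121 N·m

P_in = √3·V·I·cosφ = 1.732 × 208 × 173 × 0.814 = 50732 W
P_out = η·P_in = 0.882 × 50732 = 44746 W
n_s = 120×60/2 = 3600 rpm; n = 3600×(1−0.0152) = 3545 rpm
ω = 2π×3545/60 = 371.2 rad/s
τ = P_out/ω = 44746/371.2 = 121 N·m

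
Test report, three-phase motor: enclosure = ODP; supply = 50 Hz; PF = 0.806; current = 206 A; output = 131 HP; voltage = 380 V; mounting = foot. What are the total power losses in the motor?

P_in = √3·V·I·cosφ = 1.732×380×206×0.806 = 109278 W
P_out = 131×746 = 97726 W
Losses = P_in − P_out = 109278 − 97726 = 11552 W

11.6 kW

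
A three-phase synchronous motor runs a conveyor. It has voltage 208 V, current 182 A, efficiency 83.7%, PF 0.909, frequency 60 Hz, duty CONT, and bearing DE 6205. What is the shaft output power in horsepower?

66.9 HP

P_in = √3·V·I·cosφ = 1.732 × 208 × 182 × 0.909 = 59600 W
P_out = η·P_in = 0.837 × 59600 = 49885 W
= 49885/746 = 66.9 HP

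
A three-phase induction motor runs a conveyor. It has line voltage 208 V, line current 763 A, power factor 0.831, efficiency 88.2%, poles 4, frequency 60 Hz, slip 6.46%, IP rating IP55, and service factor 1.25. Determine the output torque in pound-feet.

P_in = √3·V·I·cosφ = 1.732 × 208 × 763 × 0.831 = 228421 W
P_out = η·P_in = 0.882 × 228421 = 201467 W
n_s = 120×60/4 = 1800 rpm; n = 1800×(1−0.0646) = 1684 rpm
ω = 2π×1684/60 = 176.3 rad/s
τ = P_out/ω = 201467/176.3 = 1143 N·m
In lb·ft: 1143/1.356 = 843 lb·ft

843 lb·ft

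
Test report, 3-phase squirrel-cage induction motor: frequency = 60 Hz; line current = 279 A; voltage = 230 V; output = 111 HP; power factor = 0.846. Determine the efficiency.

88.1 %

P_out = 111 × 746 = 82806 W
P_in = √3·V_L·I_L·cosφ = 1.732 × 230 × 279 × 0.846 = 94027 W
η = P_out / P_in = 82806 / 94027 = 0.881 = 88.1%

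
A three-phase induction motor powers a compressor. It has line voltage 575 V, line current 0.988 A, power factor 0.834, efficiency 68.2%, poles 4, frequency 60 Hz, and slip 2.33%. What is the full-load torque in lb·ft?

P_in = √3·V·I·cosφ = 1.732 × 575 × 0.988 × 0.834 = 821 W
P_out = η·P_in = 0.682 × 821 = 560 W
n_s = 120×60/4 = 1800 rpm; n = 1800×(1−0.0233) = 1758 rpm
ω = 2π×1758/60 = 184.1 rad/s
τ = P_out/ω = 560/184.1 = 3.042 N·m
In lb·ft: 3.042/1.356 = 2.24 lb·ft

2.24 lb·ft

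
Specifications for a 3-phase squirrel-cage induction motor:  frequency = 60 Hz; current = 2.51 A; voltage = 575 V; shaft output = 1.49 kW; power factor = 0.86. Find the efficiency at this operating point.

P_out = 1.49 kW = 1490 W
P_in = √3·V_L·I_L·cosφ = 1.732 × 575 × 2.51 × 0.86 = 2150 W
η = P_out / P_in = 1490 / 2150 = 0.693 = 69.3%

69.3 %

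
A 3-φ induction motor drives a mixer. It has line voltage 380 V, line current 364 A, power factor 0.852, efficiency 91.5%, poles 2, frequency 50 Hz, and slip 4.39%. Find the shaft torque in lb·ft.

459 lb·ft

P_in = √3·V·I·cosφ = 1.732 × 380 × 364 × 0.852 = 204114 W
P_out = η·P_in = 0.915 × 204114 = 186764 W
n_s = 120×50/2 = 3000 rpm; n = 3000×(1−0.0439) = 2868 rpm
ω = 2π×2868/60 = 300.3 rad/s
τ = P_out/ω = 186764/300.3 = 621.9 N·m
In lb·ft: 621.9/1.356 = 459 lb·ft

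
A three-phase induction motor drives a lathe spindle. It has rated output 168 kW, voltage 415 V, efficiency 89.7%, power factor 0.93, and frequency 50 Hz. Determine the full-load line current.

280 A

P_out = 168 kW = 168000 W
P_in = P_out / η = 168000 / 0.897 = 187291 W
I_L = P_in / (√3·V_L·cosφ) = 187291 / (1.732 × 415 × 0.93) = 280 A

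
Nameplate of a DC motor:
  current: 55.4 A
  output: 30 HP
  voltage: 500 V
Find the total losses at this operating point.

5320 W

P_in = V·I = 500×55.4 = 27700 W
P_out = 30×746 = 22380 W
Losses = P_in − P_out = 27700 − 22380 = 5320 W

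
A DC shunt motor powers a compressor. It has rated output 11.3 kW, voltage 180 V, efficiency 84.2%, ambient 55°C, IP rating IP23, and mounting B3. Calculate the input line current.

74.6 A

P_out = 11.3 kW = 11300 W
P_in = P_out / η = 11300 / 0.842 = 13420 W
I = P_in / V = 13420 / 180 = 74.6 A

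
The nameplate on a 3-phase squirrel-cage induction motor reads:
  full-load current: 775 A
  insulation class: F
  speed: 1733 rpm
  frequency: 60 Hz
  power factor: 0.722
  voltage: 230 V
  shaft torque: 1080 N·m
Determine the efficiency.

87.9 %

ω = 2π × 1733/60 = 181.5 rad/s; P_out = τω = 1080 × 181.5 = 196020 W
P_in = √3·V_L·I_L·cosφ = 1.732 × 230 × 775 × 0.722 = 222902 W
η = P_out / P_in = 196020 / 222902 = 0.879 = 87.9%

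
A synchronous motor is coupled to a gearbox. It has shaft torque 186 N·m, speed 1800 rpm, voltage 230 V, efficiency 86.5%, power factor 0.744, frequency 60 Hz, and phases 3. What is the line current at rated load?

ω = 2π×1800/60 = 188.5 rad/s; P_out = τω = 186 × 188.5 = 35061 W
P_in = P_out / η = 35061 / 0.865 = 40533 W
I_L = P_in / (√3·V_L·cosφ) = 40533 / (1.732 × 230 × 0.744) = 137 A

137 A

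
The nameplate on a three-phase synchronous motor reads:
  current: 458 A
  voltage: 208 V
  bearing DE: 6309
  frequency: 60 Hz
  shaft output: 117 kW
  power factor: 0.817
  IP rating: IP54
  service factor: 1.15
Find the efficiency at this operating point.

86.8 %

P_out = 117 kW = 117000 W
P_in = √3·V_L·I_L·cosφ = 1.732 × 208 × 458 × 0.817 = 134803 W
η = P_out / P_in = 117000 / 134803 = 0.868 = 86.8%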